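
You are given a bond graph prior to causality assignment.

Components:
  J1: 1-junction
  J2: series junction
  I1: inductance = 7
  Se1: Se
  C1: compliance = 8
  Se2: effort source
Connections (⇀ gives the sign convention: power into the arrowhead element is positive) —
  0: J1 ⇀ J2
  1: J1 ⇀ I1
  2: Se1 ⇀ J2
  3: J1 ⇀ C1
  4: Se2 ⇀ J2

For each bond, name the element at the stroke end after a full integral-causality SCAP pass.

b2 |J2  (Se1 fixes effort; stroke away)
b4 |J2  (Se2: effort source, stroke at far end)
b0 |J1  (closing 1-jn rule on J2)
b1 |I1  (I1 integral (f out))
b3 |J1  (J1: bond 1 brought flow, rest push out)

b0 stroke→J1
b1 stroke→I1
b2 stroke→J2
b3 stroke→J1
b4 stroke→J2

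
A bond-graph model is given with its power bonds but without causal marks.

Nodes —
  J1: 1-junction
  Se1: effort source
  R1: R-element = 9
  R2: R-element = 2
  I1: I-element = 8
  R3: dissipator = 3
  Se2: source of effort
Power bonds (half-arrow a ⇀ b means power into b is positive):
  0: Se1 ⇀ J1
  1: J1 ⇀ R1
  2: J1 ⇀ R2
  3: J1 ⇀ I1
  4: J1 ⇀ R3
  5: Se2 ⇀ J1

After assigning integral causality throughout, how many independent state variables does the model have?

1  (I1 all integral)

b0 stroke→J1  (Se1 fixes effort; stroke away)
b5 stroke→J1  (source Se2 imposes e)
b3 stroke→I1  (prefer integral on I1)
b1 stroke→J1  (J1: bond 3 brought flow, rest push out)
b2 stroke→J1  (J1: bond 3 brought flow, rest push out)
b4 stroke→J1  (J1: bond 3 brought flow, rest push out)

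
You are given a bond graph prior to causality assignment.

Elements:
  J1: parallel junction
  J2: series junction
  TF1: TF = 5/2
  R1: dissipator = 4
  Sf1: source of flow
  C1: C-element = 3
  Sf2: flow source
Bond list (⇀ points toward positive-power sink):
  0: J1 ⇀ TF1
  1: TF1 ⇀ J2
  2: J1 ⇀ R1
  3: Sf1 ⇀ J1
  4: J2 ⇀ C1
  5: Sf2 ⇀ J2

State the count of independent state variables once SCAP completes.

1  (C1 all integral)

β3 →Sf1  (source Sf1 imposes f)
β5 →Sf2  (source Sf2 imposes f)
β1 →J2  (J2: bond 5 brought flow, rest push out)
β4 →J2  (common-f at J2 fixed by 5)
β0 →TF1  (TF1 one-in-one-out from 1)
β2 →J1  (J1: last free bond brings effort in)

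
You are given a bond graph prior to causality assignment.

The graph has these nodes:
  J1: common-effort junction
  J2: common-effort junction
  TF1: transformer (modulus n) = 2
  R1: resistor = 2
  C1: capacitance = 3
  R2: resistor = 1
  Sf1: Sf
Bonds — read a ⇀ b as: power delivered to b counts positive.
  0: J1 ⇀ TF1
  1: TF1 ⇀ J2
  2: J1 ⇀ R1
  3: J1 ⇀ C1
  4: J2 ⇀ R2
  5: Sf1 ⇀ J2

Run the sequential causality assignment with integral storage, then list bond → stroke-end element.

bond 0 |TF1
bond 1 |J2
bond 2 |R1
bond 3 |J1
bond 4 |R2
bond 5 |Sf1

b5 stroke→Sf1  (Sf1 (Sf) sets flow on bond)
b3 stroke→J1  (C1 outputs effort q/C1)
b0 stroke→TF1  (J1: bond 3 brought effort, rest push out)
b2 stroke→R1  (common-e at J1 fixed by 3)
b1 stroke→J2  (TF TF1: opposite of bond 0)
b4 stroke→R2  (J2 effort already set via bond 1)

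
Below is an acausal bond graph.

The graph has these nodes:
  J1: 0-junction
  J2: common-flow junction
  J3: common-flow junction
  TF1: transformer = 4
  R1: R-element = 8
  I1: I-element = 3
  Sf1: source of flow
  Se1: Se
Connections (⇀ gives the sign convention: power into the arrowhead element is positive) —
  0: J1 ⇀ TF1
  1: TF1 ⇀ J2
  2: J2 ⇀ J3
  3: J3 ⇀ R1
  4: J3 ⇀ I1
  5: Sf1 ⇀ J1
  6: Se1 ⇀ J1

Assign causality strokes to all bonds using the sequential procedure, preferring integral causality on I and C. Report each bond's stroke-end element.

b0 stroke at TF1
b1 stroke at J2
b2 stroke at J3
b3 stroke at J3
b4 stroke at I1
b5 stroke at Sf1
b6 stroke at J1

b5 |Sf1  (Sf1: flow source, stroke at near end)
b6 |J1  (Se1 fixes effort; stroke away)
b0 |TF1  (J1: bond 6 brought effort, rest push out)
b1 |J2  (through TF1, causality passes straight; one stroke at TF1)
b2 |J3  (J2: last free bond brings flow in)
b4 |I1  (I1 outputs flow p/I1)
b3 |J3  (J3 flow already set via bond 4)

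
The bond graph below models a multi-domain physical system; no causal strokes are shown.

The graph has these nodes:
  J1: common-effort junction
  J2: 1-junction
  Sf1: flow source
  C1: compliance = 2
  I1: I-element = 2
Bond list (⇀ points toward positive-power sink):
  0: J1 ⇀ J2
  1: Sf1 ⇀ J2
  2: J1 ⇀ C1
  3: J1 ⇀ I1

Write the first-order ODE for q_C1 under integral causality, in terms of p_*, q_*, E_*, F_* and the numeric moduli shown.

bond 1 stroke at Sf1  (Sf1 (Sf) sets flow on bond)
bond 0 stroke at J2  (common-f at J2 fixed by 1)
bond 2 stroke at J1  (C1 integral (e out))
bond 3 stroke at I1  (J1 effort already set via bond 2)

dq_C1/dt = -F_Sf1 - p_I1/2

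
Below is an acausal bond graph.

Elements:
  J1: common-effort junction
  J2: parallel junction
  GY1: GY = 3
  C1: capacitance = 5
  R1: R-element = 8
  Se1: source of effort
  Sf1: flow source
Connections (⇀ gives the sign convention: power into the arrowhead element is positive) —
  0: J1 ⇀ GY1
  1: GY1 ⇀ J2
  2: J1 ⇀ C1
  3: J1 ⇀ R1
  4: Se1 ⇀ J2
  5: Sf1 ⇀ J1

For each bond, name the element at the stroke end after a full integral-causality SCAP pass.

b0 |GY1
b1 |GY1
b2 |J1
b3 |R1
b4 |J2
b5 |Sf1

β4 →J2  (Se1: effort source, stroke at far end)
β5 →Sf1  (Sf1: flow source, stroke at near end)
β1 →GY1  (0-jn J2 has e-setter on 4)
β0 →GY1  (GY1: gyrator matches bond 1)
β2 →J1  (C1 outputs effort q/C1)
β3 →R1  (common-e at J1 fixed by 2)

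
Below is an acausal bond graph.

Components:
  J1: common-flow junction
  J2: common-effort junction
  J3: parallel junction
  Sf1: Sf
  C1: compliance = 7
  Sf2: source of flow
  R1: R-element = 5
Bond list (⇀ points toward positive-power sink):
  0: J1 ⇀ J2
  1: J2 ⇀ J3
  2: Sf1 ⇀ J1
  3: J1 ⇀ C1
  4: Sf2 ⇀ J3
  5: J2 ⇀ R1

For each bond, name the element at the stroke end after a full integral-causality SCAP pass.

b0 →J1
b1 →J3
b2 →Sf1
b3 →J1
b4 →Sf2
b5 →J2

bond 2 |Sf1  (Sf1 (Sf) sets flow on bond)
bond 4 |Sf2  (Sf2 (Sf) sets flow on bond)
bond 0 |J1  (1-jn J1 has f-setter on 2)
bond 3 |J1  (J1: bond 2 brought flow, rest push out)
bond 1 |J3  (only one effort-in slot at J3)
bond 5 |J2  (closing 0-jn rule on J2)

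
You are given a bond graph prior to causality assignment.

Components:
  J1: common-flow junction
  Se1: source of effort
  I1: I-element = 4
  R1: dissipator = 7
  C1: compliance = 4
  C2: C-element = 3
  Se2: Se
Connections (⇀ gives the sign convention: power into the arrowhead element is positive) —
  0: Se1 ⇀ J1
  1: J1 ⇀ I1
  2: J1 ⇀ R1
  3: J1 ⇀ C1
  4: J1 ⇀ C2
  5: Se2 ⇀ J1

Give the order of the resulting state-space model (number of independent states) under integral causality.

3  (C1, C2, I1 all integral)

#0 |J1  (Se1 fixes effort; stroke away)
#5 |J1  (Se2: effort source, stroke at far end)
#1 |I1  (I1: I, integral causality)
#2 |J1  (J1 flow already set via bond 1)
#3 |J1  (common-f at J1 fixed by 1)
#4 |J1  (J1: bond 1 brought flow, rest push out)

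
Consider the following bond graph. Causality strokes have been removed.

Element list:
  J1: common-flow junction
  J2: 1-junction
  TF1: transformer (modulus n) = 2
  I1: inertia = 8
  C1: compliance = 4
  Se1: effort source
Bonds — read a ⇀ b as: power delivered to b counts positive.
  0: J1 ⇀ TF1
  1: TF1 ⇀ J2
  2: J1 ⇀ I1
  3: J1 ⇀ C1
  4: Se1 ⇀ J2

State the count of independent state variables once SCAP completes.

bond 4 stroke→J2  (Se1 fixes effort; stroke away)
bond 1 stroke→TF1  (J2: last free bond brings flow in)
bond 0 stroke→J1  (TF TF1: opposite of bond 1)
bond 2 stroke→I1  (prefer integral on I1)
bond 3 stroke→J1  (J1 flow already set via bond 2)

2  (C1, I1 all integral)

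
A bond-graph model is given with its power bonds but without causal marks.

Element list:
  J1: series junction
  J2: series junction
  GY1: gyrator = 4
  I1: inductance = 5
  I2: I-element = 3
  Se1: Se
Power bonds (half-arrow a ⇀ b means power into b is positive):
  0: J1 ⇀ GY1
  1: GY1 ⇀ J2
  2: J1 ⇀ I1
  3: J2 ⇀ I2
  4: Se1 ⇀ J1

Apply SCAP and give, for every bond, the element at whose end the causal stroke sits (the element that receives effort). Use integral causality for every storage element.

#4 |J1  (Se1 fixes effort; stroke away)
#2 |I1  (prefer integral on I1)
#0 |J1  (1-jn J1 has f-setter on 2)
#1 |J2  (GY1 both-in/both-out from 0)
#3 |I2  (J2 needs exactly one f-in)

#0 →J1
#1 →J2
#2 →I1
#3 →I2
#4 →J1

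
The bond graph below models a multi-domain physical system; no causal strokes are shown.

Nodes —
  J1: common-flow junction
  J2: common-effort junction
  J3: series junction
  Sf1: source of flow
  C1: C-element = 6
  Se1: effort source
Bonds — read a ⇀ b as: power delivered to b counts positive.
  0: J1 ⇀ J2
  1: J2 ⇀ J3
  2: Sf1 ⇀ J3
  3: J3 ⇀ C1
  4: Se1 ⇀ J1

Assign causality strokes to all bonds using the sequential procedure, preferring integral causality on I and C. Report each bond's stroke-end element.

#2 stroke at Sf1  (Sf1 fixes flow; stroke at Sf1)
#4 stroke at J1  (Se1 (Se) sets effort on bond)
#0 stroke at J2  (closing 1-jn rule on J1)
#1 stroke at J3  (J2: bond 0 brought effort, rest push out)
#3 stroke at J3  (J3 flow already set via bond 2)

b0 stroke→J2
b1 stroke→J3
b2 stroke→Sf1
b3 stroke→J3
b4 stroke→J1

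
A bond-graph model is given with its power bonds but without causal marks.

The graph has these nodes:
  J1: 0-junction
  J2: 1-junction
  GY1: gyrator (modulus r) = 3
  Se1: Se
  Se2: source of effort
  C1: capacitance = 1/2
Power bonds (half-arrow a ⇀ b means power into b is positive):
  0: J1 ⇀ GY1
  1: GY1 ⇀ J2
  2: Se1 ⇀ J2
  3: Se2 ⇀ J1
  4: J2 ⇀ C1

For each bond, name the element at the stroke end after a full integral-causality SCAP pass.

bond 2 stroke at J2  (Se1 fixes effort; stroke away)
bond 3 stroke at J1  (source Se2 imposes e)
bond 0 stroke at GY1  (common-e at J1 fixed by 3)
bond 1 stroke at GY1  (GY GY1: same side as bond 0)
bond 4 stroke at J2  (J2 flow already set via bond 1)

#0 stroke at GY1
#1 stroke at GY1
#2 stroke at J2
#3 stroke at J1
#4 stroke at J2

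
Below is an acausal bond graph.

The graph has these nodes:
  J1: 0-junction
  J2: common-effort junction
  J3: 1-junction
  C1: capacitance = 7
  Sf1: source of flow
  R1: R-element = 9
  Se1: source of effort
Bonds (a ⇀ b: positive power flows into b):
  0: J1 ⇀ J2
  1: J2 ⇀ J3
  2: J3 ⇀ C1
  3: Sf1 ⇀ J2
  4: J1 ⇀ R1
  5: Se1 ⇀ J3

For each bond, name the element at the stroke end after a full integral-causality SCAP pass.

b3 stroke at Sf1  (Sf1 (Sf) sets flow on bond)
b5 stroke at J3  (Se1: effort source, stroke at far end)
b2 stroke at J3  (C1: C, integral causality)
b1 stroke at J2  (J3 needs exactly one f-in)
b0 stroke at J1  (J2: bond 1 brought effort, rest push out)
b4 stroke at R1  (J1 effort already set via bond 0)

#0 stroke→J1
#1 stroke→J2
#2 stroke→J3
#3 stroke→Sf1
#4 stroke→R1
#5 stroke→J3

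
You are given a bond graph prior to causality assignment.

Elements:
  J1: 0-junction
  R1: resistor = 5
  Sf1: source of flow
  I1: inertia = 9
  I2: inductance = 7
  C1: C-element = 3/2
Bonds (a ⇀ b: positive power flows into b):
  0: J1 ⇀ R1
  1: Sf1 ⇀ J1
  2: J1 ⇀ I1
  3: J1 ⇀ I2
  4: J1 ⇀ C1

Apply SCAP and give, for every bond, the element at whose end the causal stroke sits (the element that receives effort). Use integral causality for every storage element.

bond 0 stroke at R1
bond 1 stroke at Sf1
bond 2 stroke at I1
bond 3 stroke at I2
bond 4 stroke at J1

β1 stroke at Sf1  (Sf1 fixes flow; stroke at Sf1)
β2 stroke at I1  (I1: I, integral causality)
β3 stroke at I2  (I2 integral (f out))
β4 stroke at J1  (prefer integral on C1)
β0 stroke at R1  (0-jn J1 has e-setter on 4)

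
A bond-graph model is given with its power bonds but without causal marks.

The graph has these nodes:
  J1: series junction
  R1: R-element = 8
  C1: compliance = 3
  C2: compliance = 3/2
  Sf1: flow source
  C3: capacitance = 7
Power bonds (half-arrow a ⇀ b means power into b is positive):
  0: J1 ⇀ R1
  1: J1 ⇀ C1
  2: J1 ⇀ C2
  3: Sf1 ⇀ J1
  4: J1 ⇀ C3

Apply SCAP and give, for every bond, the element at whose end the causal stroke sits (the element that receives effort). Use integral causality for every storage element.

b3 |Sf1  (Sf1 (Sf) sets flow on bond)
b0 |J1  (common-f at J1 fixed by 3)
b1 |J1  (J1: bond 3 brought flow, rest push out)
b2 |J1  (1-jn J1 has f-setter on 3)
b4 |J1  (J1 flow already set via bond 3)

β0 stroke at J1
β1 stroke at J1
β2 stroke at J1
β3 stroke at Sf1
β4 stroke at J1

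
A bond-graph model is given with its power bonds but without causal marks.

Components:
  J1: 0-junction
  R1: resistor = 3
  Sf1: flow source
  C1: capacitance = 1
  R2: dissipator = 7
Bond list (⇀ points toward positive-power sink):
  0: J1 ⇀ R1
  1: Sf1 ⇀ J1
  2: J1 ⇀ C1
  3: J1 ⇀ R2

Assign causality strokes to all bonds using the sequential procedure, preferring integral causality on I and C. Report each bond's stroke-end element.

b1 →Sf1  (Sf1 fixes flow; stroke at Sf1)
b2 →J1  (C1 integral (e out))
b0 →R1  (0-jn J1 has e-setter on 2)
b3 →R2  (0-jn J1 has e-setter on 2)

bond 0 |R1
bond 1 |Sf1
bond 2 |J1
bond 3 |R2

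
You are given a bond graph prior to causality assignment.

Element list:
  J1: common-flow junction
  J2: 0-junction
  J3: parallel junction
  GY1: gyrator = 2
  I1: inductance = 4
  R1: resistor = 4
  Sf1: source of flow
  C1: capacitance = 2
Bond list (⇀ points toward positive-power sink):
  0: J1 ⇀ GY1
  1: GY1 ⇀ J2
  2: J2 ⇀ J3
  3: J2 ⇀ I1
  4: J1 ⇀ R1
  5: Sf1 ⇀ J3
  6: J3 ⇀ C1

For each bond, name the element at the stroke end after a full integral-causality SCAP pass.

bond 0 |GY1
bond 1 |GY1
bond 2 |J2
bond 3 |I1
bond 4 |J1
bond 5 |Sf1
bond 6 |J3

b5 →Sf1  (Sf1 (Sf) sets flow on bond)
b3 →I1  (prefer integral on I1)
b6 →J3  (C1 integral (e out))
b2 →J2  (J3: bond 6 brought effort, rest push out)
b1 →GY1  (0-jn J2 has e-setter on 2)
b0 →GY1  (GY1: gyrator matches bond 1)
b4 →J1  (J1 flow already set via bond 0)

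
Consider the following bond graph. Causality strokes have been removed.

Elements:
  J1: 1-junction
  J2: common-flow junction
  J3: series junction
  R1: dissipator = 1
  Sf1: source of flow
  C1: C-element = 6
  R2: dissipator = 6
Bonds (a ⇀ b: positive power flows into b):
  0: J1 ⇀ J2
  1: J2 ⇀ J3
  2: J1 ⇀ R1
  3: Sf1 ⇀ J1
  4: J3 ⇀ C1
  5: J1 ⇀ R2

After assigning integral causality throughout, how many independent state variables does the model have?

1  (C1 all integral)

#3 stroke at Sf1  (Sf1 fixes flow; stroke at Sf1)
#0 stroke at J1  (J1 flow already set via bond 3)
#2 stroke at J1  (1-jn J1 has f-setter on 3)
#5 stroke at J1  (1-jn J1 has f-setter on 3)
#1 stroke at J2  (J2: bond 0 brought flow, rest push out)
#4 stroke at J3  (common-f at J3 fixed by 1)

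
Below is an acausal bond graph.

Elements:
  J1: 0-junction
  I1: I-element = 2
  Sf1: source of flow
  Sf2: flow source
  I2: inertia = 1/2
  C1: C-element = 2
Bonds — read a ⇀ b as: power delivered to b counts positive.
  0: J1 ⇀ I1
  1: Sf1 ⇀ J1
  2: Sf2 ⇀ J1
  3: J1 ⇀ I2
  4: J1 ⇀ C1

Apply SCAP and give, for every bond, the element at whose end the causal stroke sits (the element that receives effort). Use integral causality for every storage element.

bond 0 |I1
bond 1 |Sf1
bond 2 |Sf2
bond 3 |I2
bond 4 |J1

bond 1 |Sf1  (source Sf1 imposes f)
bond 2 |Sf2  (Sf2: flow source, stroke at near end)
bond 0 |I1  (prefer integral on I1)
bond 3 |I2  (I2 integral (f out))
bond 4 |J1  (closing 0-jn rule on J1)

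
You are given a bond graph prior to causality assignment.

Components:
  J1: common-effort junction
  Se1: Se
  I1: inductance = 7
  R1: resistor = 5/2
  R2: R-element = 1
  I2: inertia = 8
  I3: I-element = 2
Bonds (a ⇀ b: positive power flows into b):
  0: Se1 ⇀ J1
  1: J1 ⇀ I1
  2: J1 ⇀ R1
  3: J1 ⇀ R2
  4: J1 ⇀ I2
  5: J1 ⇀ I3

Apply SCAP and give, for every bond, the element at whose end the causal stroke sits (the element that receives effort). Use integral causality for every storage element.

#0 |J1
#1 |I1
#2 |R1
#3 |R2
#4 |I2
#5 |I3

bond 0 stroke→J1  (Se1: effort source, stroke at far end)
bond 1 stroke→I1  (J1 effort already set via bond 0)
bond 2 stroke→R1  (common-e at J1 fixed by 0)
bond 3 stroke→R2  (0-jn J1 has e-setter on 0)
bond 4 stroke→I2  (common-e at J1 fixed by 0)
bond 5 stroke→I3  (common-e at J1 fixed by 0)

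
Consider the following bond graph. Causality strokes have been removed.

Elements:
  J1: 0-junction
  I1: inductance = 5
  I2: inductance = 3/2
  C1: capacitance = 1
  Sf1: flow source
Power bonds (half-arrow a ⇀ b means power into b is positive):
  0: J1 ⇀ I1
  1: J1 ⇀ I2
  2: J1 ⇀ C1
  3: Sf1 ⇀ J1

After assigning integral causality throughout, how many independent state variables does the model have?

3  (C1, I1, I2 all integral)

bond 3 stroke at Sf1  (Sf1 (Sf) sets flow on bond)
bond 0 stroke at I1  (I1 outputs flow p/I1)
bond 1 stroke at I2  (I2: I, integral causality)
bond 2 stroke at J1  (only one effort-in slot at J1)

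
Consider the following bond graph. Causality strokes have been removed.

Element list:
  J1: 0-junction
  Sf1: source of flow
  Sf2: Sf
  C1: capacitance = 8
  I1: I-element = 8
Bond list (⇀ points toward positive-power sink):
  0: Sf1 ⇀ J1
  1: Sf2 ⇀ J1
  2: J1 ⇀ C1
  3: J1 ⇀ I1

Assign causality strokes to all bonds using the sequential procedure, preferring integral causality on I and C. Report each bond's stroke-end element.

b0 stroke→Sf1  (Sf1 fixes flow; stroke at Sf1)
b1 stroke→Sf2  (Sf2 fixes flow; stroke at Sf2)
b2 stroke→J1  (prefer integral on C1)
b3 stroke→I1  (common-e at J1 fixed by 2)

b0 stroke→Sf1
b1 stroke→Sf2
b2 stroke→J1
b3 stroke→I1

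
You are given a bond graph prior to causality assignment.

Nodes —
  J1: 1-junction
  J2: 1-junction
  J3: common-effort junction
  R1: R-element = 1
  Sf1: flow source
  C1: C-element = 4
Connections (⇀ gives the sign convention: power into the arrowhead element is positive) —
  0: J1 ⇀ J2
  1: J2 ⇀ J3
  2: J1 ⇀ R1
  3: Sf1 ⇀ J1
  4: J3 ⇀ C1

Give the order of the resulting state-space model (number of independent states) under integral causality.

1  (C1 all integral)

#3 stroke at Sf1  (Sf1 fixes flow; stroke at Sf1)
#0 stroke at J1  (J1 flow already set via bond 3)
#2 stroke at J1  (common-f at J1 fixed by 3)
#1 stroke at J2  (common-f at J2 fixed by 0)
#4 stroke at J3  (J3 needs exactly one e-in)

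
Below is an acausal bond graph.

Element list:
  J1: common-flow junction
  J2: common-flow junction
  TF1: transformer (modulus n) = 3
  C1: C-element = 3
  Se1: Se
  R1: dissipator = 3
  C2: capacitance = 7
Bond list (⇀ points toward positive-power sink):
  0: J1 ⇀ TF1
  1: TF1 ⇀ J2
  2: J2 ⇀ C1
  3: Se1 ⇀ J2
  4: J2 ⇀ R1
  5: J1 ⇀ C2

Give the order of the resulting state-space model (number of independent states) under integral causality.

b3 |J2  (Se1 fixes effort; stroke away)
b2 |J2  (prefer integral on C1)
b5 |J1  (C2 integral (e out))
b0 |TF1  (J1: last free bond brings flow in)
b1 |J2  (TF TF1: opposite of bond 0)
b4 |R1  (J2: last free bond brings flow in)

2  (C1, C2 all integral)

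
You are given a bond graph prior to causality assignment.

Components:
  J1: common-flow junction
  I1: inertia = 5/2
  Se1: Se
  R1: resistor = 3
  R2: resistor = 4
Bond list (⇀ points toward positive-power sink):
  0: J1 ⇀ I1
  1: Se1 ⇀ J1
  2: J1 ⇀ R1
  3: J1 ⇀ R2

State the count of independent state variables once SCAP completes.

b1 →J1  (Se1 (Se) sets effort on bond)
b0 →I1  (prefer integral on I1)
b2 →J1  (J1: bond 0 brought flow, rest push out)
b3 →J1  (J1: bond 0 brought flow, rest push out)

1  (I1 all integral)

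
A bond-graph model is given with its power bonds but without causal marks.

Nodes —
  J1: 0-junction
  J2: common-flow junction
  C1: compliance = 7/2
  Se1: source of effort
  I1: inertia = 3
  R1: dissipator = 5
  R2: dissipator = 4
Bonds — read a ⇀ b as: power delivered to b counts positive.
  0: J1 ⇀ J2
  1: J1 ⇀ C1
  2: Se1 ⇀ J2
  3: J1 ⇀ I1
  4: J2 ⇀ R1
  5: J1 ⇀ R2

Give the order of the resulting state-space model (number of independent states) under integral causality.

2  (C1, I1 all integral)

bond 2 stroke at J2  (Se1: effort source, stroke at far end)
bond 1 stroke at J1  (C1 integral (e out))
bond 0 stroke at J2  (0-jn J1 has e-setter on 1)
bond 3 stroke at I1  (0-jn J1 has e-setter on 1)
bond 5 stroke at R2  (J1 effort already set via bond 1)
bond 4 stroke at R1  (closing 1-jn rule on J2)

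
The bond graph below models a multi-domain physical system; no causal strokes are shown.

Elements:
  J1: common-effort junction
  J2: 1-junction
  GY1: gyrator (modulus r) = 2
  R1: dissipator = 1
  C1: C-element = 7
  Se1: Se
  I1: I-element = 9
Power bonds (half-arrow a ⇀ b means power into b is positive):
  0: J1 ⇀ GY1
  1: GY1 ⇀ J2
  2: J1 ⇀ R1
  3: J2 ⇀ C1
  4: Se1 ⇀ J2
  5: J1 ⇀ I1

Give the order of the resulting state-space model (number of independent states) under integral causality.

2  (C1, I1 all integral)

β4 stroke→J2  (Se1: effort source, stroke at far end)
β3 stroke→J2  (prefer integral on C1)
β1 stroke→GY1  (closing 1-jn rule on J2)
β0 stroke→GY1  (GY1 both-in/both-out from 1)
β5 stroke→I1  (prefer integral on I1)
β2 stroke→J1  (closing 0-jn rule on J1)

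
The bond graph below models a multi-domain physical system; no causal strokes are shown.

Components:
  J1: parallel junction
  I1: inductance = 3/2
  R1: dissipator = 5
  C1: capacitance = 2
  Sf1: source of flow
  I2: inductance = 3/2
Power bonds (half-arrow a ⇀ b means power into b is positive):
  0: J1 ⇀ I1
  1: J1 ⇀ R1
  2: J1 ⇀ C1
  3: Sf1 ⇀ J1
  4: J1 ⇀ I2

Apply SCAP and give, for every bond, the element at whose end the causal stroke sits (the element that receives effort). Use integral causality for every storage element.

#3 |Sf1  (source Sf1 imposes f)
#0 |I1  (I1: I, integral causality)
#2 |J1  (C1 integral (e out))
#1 |R1  (J1: bond 2 brought effort, rest push out)
#4 |I2  (J1 effort already set via bond 2)

bond 0 stroke at I1
bond 1 stroke at R1
bond 2 stroke at J1
bond 3 stroke at Sf1
bond 4 stroke at I2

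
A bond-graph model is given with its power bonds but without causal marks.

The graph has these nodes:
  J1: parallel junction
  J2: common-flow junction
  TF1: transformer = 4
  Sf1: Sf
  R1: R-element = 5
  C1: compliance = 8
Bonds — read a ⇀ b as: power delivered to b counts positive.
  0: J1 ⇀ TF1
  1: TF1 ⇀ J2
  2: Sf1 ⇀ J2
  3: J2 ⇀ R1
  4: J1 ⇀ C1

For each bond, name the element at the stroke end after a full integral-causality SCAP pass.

#0 |TF1
#1 |J2
#2 |Sf1
#3 |J2
#4 |J1

β2 →Sf1  (Sf1: flow source, stroke at near end)
β1 →J2  (J2: bond 2 brought flow, rest push out)
β3 →J2  (J2: bond 2 brought flow, rest push out)
β0 →TF1  (TF1 one-in-one-out from 1)
β4 →J1  (only one effort-in slot at J1)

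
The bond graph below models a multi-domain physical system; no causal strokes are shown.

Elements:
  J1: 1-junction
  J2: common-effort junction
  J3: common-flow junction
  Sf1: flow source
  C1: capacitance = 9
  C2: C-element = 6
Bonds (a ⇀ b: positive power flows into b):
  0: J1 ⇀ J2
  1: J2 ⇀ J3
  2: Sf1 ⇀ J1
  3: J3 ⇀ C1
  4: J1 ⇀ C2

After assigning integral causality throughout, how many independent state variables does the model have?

#2 stroke→Sf1  (Sf1 (Sf) sets flow on bond)
#0 stroke→J1  (1-jn J1 has f-setter on 2)
#4 stroke→J1  (common-f at J1 fixed by 2)
#1 stroke→J2  (closing 0-jn rule on J2)
#3 stroke→J3  (1-jn J3 has f-setter on 1)

2  (C1, C2 all integral)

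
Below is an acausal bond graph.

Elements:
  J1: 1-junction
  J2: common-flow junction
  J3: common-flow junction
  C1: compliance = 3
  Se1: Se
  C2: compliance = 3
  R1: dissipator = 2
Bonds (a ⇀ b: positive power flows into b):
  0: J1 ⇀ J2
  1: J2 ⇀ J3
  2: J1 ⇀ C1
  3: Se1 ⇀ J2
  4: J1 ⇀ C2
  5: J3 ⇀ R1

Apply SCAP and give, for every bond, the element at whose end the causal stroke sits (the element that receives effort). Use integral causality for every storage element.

#3 stroke at J2  (Se1: effort source, stroke at far end)
#2 stroke at J1  (C1: C, integral causality)
#4 stroke at J1  (C2 outputs effort q/C2)
#0 stroke at J2  (J1 needs exactly one f-in)
#1 stroke at J3  (J2 needs exactly one f-in)
#5 stroke at R1  (only one flow-in slot at J3)

bond 0 stroke at J2
bond 1 stroke at J3
bond 2 stroke at J1
bond 3 stroke at J2
bond 4 stroke at J1
bond 5 stroke at R1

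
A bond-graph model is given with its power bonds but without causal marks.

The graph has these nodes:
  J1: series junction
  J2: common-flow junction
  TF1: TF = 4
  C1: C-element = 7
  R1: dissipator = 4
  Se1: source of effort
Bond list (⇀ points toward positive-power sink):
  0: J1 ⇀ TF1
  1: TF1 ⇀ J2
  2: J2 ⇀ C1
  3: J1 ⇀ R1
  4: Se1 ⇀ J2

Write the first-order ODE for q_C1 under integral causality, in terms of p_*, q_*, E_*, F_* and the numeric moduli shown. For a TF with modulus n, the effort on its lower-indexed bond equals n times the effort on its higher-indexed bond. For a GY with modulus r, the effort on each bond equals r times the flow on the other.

dq_C1/dt = 4*E_Se1 - 4*q_C1/7

#4 →J2  (source Se1 imposes e)
#2 →J2  (C1 integral (e out))
#1 →TF1  (only one flow-in slot at J2)
#0 →J1  (TF1: transformer flips bond 1)
#3 →R1  (only one flow-in slot at J1)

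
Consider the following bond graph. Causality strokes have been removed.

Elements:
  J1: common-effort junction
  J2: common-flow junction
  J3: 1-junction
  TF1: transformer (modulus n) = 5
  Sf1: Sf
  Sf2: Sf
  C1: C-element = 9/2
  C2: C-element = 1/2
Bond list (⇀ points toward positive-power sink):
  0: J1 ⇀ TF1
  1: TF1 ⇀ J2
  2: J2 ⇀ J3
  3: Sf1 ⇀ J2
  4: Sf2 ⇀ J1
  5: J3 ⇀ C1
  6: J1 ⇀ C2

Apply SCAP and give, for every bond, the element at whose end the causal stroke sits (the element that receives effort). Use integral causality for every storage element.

bond 3 stroke at Sf1  (Sf1 (Sf) sets flow on bond)
bond 4 stroke at Sf2  (Sf2 fixes flow; stroke at Sf2)
bond 1 stroke at J2  (1-jn J2 has f-setter on 3)
bond 2 stroke at J2  (common-f at J2 fixed by 3)
bond 5 stroke at J3  (J3: bond 2 brought flow, rest push out)
bond 0 stroke at TF1  (TF1: transformer flips bond 1)
bond 6 stroke at J1  (only one effort-in slot at J1)

β0 stroke→TF1
β1 stroke→J2
β2 stroke→J2
β3 stroke→Sf1
β4 stroke→Sf2
β5 stroke→J3
β6 stroke→J1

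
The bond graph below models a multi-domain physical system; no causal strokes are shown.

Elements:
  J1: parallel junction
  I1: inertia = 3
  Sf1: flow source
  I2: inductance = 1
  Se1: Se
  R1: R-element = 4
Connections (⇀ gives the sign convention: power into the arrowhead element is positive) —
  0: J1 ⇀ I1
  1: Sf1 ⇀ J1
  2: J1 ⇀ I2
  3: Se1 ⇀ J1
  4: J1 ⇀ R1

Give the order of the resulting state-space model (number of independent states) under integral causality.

β1 stroke→Sf1  (source Sf1 imposes f)
β3 stroke→J1  (source Se1 imposes e)
β0 stroke→I1  (J1: bond 3 brought effort, rest push out)
β2 stroke→I2  (0-jn J1 has e-setter on 3)
β4 stroke→R1  (common-e at J1 fixed by 3)

2  (I1, I2 all integral)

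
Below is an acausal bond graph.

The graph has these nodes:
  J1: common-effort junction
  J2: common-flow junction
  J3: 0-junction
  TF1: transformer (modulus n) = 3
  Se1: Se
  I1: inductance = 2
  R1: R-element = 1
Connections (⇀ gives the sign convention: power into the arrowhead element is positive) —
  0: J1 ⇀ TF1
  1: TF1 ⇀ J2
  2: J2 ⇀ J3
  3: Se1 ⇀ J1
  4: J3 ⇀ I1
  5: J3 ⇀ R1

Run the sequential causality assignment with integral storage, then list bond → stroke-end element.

b3 |J1  (Se1 fixes effort; stroke away)
b0 |TF1  (common-e at J1 fixed by 3)
b1 |J2  (TF TF1: opposite of bond 0)
b2 |J3  (J2: last free bond brings flow in)
b4 |I1  (common-e at J3 fixed by 2)
b5 |R1  (J3 effort already set via bond 2)

β0 →TF1
β1 →J2
β2 →J3
β3 →J1
β4 →I1
β5 →R1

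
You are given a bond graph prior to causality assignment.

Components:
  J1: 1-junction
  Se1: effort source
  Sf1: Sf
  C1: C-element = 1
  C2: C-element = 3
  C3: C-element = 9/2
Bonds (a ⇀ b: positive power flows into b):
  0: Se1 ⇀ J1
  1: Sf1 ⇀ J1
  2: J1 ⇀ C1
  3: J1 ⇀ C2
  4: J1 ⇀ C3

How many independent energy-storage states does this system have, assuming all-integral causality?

3  (C1, C2, C3 all integral)

β0 stroke at J1  (Se1: effort source, stroke at far end)
β1 stroke at Sf1  (Sf1 (Sf) sets flow on bond)
β2 stroke at J1  (common-f at J1 fixed by 1)
β3 stroke at J1  (J1: bond 1 brought flow, rest push out)
β4 stroke at J1  (J1: bond 1 brought flow, rest push out)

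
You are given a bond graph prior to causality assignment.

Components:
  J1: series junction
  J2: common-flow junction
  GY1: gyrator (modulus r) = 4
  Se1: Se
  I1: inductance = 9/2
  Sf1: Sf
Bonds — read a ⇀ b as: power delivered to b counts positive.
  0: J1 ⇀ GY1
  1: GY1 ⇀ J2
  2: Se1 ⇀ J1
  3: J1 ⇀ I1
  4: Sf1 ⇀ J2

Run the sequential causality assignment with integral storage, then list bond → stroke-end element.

bond 0 →J1
bond 1 →J2
bond 2 →J1
bond 3 →I1
bond 4 →Sf1

#2 |J1  (Se1: effort source, stroke at far end)
#4 |Sf1  (Sf1 fixes flow; stroke at Sf1)
#1 |J2  (J2 flow already set via bond 4)
#0 |J1  (GY1: gyrator matches bond 1)
#3 |I1  (J1 needs exactly one f-in)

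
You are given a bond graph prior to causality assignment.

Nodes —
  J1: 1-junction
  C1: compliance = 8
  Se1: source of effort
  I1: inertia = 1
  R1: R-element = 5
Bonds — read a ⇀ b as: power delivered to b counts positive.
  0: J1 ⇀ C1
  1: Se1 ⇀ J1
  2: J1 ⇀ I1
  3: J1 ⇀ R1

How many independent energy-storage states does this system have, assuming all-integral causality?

b1 stroke→J1  (source Se1 imposes e)
b0 stroke→J1  (C1 integral (e out))
b2 stroke→I1  (I1 integral (f out))
b3 stroke→J1  (J1: bond 2 brought flow, rest push out)

2  (C1, I1 all integral)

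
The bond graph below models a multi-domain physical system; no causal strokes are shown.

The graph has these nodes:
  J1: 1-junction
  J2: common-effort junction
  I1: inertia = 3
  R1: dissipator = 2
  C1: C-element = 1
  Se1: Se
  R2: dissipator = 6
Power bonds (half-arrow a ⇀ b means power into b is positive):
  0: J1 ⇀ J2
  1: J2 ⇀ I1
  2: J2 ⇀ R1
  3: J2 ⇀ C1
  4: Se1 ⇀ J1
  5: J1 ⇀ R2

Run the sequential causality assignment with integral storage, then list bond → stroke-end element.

bond 0 stroke→J1
bond 1 stroke→I1
bond 2 stroke→R1
bond 3 stroke→J2
bond 4 stroke→J1
bond 5 stroke→R2

bond 4 stroke at J1  (Se1: effort source, stroke at far end)
bond 1 stroke at I1  (I1: I, integral causality)
bond 3 stroke at J2  (prefer integral on C1)
bond 0 stroke at J1  (common-e at J2 fixed by 3)
bond 2 stroke at R1  (0-jn J2 has e-setter on 3)
bond 5 stroke at R2  (J1 needs exactly one f-in)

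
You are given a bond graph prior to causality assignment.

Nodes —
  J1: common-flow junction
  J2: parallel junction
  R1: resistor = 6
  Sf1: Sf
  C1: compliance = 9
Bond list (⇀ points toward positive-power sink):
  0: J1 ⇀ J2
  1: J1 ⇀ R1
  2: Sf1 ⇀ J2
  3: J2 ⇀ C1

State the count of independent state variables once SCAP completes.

#2 |Sf1  (Sf1: flow source, stroke at near end)
#3 |J2  (C1 integral (e out))
#0 |J1  (0-jn J2 has e-setter on 3)
#1 |R1  (J1 needs exactly one f-in)

1  (C1 all integral)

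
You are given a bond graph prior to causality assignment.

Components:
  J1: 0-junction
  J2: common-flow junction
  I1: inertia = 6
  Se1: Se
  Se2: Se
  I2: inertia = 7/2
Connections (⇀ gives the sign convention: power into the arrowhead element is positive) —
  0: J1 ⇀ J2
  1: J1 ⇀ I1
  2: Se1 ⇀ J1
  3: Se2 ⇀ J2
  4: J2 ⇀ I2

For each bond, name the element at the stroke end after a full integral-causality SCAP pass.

#0 →J2
#1 →I1
#2 →J1
#3 →J2
#4 →I2

b2 stroke at J1  (source Se1 imposes e)
b3 stroke at J2  (Se2 (Se) sets effort on bond)
b0 stroke at J2  (J1 effort already set via bond 2)
b1 stroke at I1  (J1: bond 2 brought effort, rest push out)
b4 stroke at I2  (only one flow-in slot at J2)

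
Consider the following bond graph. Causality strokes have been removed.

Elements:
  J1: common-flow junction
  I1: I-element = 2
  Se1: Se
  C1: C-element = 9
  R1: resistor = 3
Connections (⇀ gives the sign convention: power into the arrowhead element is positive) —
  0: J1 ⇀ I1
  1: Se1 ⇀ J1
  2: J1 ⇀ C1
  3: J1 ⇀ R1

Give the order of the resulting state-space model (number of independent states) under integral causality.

bond 1 stroke at J1  (source Se1 imposes e)
bond 0 stroke at I1  (prefer integral on I1)
bond 2 stroke at J1  (1-jn J1 has f-setter on 0)
bond 3 stroke at J1  (J1: bond 0 brought flow, rest push out)

2  (C1, I1 all integral)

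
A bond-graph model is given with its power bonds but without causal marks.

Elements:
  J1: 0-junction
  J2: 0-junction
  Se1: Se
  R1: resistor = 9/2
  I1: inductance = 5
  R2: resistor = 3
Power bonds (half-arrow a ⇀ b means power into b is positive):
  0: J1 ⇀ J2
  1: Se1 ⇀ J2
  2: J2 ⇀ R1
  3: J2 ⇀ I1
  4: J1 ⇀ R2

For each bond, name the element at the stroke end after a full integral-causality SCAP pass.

bond 1 stroke at J2  (Se1: effort source, stroke at far end)
bond 0 stroke at J1  (common-e at J2 fixed by 1)
bond 2 stroke at R1  (0-jn J2 has e-setter on 1)
bond 3 stroke at I1  (common-e at J2 fixed by 1)
bond 4 stroke at R2  (0-jn J1 has e-setter on 0)

β0 stroke→J1
β1 stroke→J2
β2 stroke→R1
β3 stroke→I1
β4 stroke→R2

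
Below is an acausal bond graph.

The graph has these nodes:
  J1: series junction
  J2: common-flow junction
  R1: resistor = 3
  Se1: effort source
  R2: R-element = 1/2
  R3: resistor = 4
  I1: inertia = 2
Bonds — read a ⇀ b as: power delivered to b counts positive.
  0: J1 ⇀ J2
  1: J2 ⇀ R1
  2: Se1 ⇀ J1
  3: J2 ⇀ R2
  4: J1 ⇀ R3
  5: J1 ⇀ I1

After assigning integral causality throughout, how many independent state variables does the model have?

1  (I1 all integral)

b2 |J1  (Se1 fixes effort; stroke away)
b5 |I1  (I1: I, integral causality)
b0 |J1  (common-f at J1 fixed by 5)
b4 |J1  (J1 flow already set via bond 5)
b1 |J2  (J2 flow already set via bond 0)
b3 |J2  (common-f at J2 fixed by 0)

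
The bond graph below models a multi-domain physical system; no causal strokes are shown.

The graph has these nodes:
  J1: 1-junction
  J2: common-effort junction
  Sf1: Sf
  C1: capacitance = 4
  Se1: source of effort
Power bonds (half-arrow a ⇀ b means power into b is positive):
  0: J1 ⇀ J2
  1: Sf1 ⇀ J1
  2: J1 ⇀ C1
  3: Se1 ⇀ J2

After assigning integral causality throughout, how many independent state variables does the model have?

1  (C1 all integral)

bond 1 |Sf1  (source Sf1 imposes f)
bond 3 |J2  (Se1 (Se) sets effort on bond)
bond 0 |J1  (common-f at J1 fixed by 1)
bond 2 |J1  (J1: bond 1 brought flow, rest push out)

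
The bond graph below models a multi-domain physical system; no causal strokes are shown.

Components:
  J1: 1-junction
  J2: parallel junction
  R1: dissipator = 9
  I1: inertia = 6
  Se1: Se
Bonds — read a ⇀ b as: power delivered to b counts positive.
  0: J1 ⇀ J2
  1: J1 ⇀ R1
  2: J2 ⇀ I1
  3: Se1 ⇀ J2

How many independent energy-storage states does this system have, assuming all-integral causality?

1  (I1 all integral)

bond 3 |J2  (source Se1 imposes e)
bond 0 |J1  (J2: bond 3 brought effort, rest push out)
bond 2 |I1  (J2: bond 3 brought effort, rest push out)
bond 1 |R1  (closing 1-jn rule on J1)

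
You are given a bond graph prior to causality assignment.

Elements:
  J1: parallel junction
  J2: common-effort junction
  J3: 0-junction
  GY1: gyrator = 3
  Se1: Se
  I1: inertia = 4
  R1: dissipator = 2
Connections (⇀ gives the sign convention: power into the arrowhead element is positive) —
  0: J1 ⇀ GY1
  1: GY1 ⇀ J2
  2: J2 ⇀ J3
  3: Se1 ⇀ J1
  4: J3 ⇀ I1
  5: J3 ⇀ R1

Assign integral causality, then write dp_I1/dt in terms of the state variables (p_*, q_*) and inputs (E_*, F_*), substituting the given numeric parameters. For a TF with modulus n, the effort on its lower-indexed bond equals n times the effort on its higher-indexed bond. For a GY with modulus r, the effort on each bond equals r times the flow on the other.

β3 |J1  (Se1 fixes effort; stroke away)
β0 |GY1  (0-jn J1 has e-setter on 3)
β1 |GY1  (GY1 both-in/both-out from 0)
β2 |J2  (only one effort-in slot at J2)
β4 |I1  (I1 integral (f out))
β5 |J3  (closing 0-jn rule on J3)

dp_I1/dt = 2*E_Se1/3 - p_I1/2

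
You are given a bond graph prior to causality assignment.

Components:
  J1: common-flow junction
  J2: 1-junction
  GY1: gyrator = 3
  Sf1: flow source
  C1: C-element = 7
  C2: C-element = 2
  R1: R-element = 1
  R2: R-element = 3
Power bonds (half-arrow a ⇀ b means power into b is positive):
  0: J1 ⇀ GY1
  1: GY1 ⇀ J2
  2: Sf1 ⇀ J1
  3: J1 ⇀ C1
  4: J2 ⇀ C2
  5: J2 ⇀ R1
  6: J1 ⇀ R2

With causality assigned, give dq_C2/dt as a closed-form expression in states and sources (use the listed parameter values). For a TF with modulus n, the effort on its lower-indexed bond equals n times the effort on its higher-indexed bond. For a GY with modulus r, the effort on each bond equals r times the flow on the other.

dq_C2/dt = 3*F_Sf1 - q_C2/2

bond 2 |Sf1  (Sf1 fixes flow; stroke at Sf1)
bond 0 |J1  (1-jn J1 has f-setter on 2)
bond 3 |J1  (1-jn J1 has f-setter on 2)
bond 6 |J1  (J1 flow already set via bond 2)
bond 1 |J2  (GY1: gyrator matches bond 0)
bond 4 |J2  (C2 outputs effort q/C2)
bond 5 |R1  (closing 1-jn rule on J2)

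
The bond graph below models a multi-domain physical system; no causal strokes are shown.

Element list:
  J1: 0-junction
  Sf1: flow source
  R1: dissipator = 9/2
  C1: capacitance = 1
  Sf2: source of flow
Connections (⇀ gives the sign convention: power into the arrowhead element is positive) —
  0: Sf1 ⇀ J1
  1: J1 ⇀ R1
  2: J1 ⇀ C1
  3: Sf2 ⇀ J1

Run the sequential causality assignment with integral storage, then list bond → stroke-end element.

b0 stroke→Sf1
b1 stroke→R1
b2 stroke→J1
b3 stroke→Sf2

#0 |Sf1  (Sf1: flow source, stroke at near end)
#3 |Sf2  (Sf2: flow source, stroke at near end)
#2 |J1  (C1: C, integral causality)
#1 |R1  (0-jn J1 has e-setter on 2)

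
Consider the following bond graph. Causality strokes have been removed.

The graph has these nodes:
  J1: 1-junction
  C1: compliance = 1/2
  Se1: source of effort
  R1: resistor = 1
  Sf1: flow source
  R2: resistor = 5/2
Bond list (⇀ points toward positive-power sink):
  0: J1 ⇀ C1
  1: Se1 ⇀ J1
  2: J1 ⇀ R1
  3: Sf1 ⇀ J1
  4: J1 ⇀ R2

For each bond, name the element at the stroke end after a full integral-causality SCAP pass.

β1 |J1  (Se1 fixes effort; stroke away)
β3 |Sf1  (Sf1: flow source, stroke at near end)
β0 |J1  (J1: bond 3 brought flow, rest push out)
β2 |J1  (J1 flow already set via bond 3)
β4 |J1  (1-jn J1 has f-setter on 3)

b0 stroke at J1
b1 stroke at J1
b2 stroke at J1
b3 stroke at Sf1
b4 stroke at J1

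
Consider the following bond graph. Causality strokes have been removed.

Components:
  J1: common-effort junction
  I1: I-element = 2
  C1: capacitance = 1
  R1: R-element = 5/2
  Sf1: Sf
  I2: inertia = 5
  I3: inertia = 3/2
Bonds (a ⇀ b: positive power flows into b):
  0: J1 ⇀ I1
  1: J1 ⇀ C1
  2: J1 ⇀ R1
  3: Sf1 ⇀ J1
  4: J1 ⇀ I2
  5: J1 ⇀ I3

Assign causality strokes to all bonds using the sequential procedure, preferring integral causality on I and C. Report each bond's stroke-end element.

bond 0 stroke at I1
bond 1 stroke at J1
bond 2 stroke at R1
bond 3 stroke at Sf1
bond 4 stroke at I2
bond 5 stroke at I3

bond 3 |Sf1  (Sf1 fixes flow; stroke at Sf1)
bond 0 |I1  (I1 integral (f out))
bond 1 |J1  (C1 outputs effort q/C1)
bond 2 |R1  (common-e at J1 fixed by 1)
bond 4 |I2  (0-jn J1 has e-setter on 1)
bond 5 |I3  (0-jn J1 has e-setter on 1)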